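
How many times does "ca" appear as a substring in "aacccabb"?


Searching for "ca" in "aacccabb"
Scanning each position:
  Position 0: "aa" => no
  Position 1: "ac" => no
  Position 2: "cc" => no
  Position 3: "cc" => no
  Position 4: "ca" => MATCH
  Position 5: "ab" => no
  Position 6: "bb" => no
Total occurrences: 1

1


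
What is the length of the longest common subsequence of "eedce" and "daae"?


LCS of "eedce" and "daae"
DP table:
           d    a    a    e
      0    0    0    0    0
  e   0    0    0    0    1
  e   0    0    0    0    1
  d   0    1    1    1    1
  c   0    1    1    1    1
  e   0    1    1    1    2
LCS length = dp[5][4] = 2

2


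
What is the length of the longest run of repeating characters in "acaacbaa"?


Input: "acaacbaa"
Scanning for longest run:
  Position 1 ('c'): new char, reset run to 1
  Position 2 ('a'): new char, reset run to 1
  Position 3 ('a'): continues run of 'a', length=2
  Position 4 ('c'): new char, reset run to 1
  Position 5 ('b'): new char, reset run to 1
  Position 6 ('a'): new char, reset run to 1
  Position 7 ('a'): continues run of 'a', length=2
Longest run: 'a' with length 2

2


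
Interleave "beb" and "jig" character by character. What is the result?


Interleaving "beb" and "jig":
  Position 0: 'b' from first, 'j' from second => "bj"
  Position 1: 'e' from first, 'i' from second => "ei"
  Position 2: 'b' from first, 'g' from second => "bg"
Result: bjeibg

bjeibg


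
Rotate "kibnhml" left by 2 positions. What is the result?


Input: "kibnhml", rotate left by 2
First 2 characters: "ki"
Remaining characters: "bnhml"
Concatenate remaining + first: "bnhml" + "ki" = "bnhmlki"

bnhmlki


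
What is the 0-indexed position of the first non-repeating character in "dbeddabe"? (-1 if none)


Input: dbeddabe
Character frequencies:
  'a': 1
  'b': 2
  'd': 3
  'e': 2
Scanning left to right for freq == 1:
  Position 0 ('d'): freq=3, skip
  Position 1 ('b'): freq=2, skip
  Position 2 ('e'): freq=2, skip
  Position 3 ('d'): freq=3, skip
  Position 4 ('d'): freq=3, skip
  Position 5 ('a'): unique! => answer = 5

5


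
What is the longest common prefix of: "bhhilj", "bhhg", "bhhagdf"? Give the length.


Words: bhhilj, bhhg, bhhagdf
  Position 0: all 'b' => match
  Position 1: all 'h' => match
  Position 2: all 'h' => match
  Position 3: ('i', 'g', 'a') => mismatch, stop
LCP = "bhh" (length 3)

3


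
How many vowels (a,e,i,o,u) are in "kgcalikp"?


Input: kgcalikp
Checking each character:
  'k' at position 0: consonant
  'g' at position 1: consonant
  'c' at position 2: consonant
  'a' at position 3: vowel (running total: 1)
  'l' at position 4: consonant
  'i' at position 5: vowel (running total: 2)
  'k' at position 6: consonant
  'p' at position 7: consonant
Total vowels: 2

2


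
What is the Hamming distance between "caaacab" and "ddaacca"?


Comparing "caaacab" and "ddaacca" position by position:
  Position 0: 'c' vs 'd' => differ
  Position 1: 'a' vs 'd' => differ
  Position 2: 'a' vs 'a' => same
  Position 3: 'a' vs 'a' => same
  Position 4: 'c' vs 'c' => same
  Position 5: 'a' vs 'c' => differ
  Position 6: 'b' vs 'a' => differ
Total differences (Hamming distance): 4

4


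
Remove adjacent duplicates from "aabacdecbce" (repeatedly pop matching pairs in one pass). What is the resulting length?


Input: aabacdecbce
Stack-based adjacent duplicate removal:
  Read 'a': push. Stack: a
  Read 'a': matches stack top 'a' => pop. Stack: (empty)
  Read 'b': push. Stack: b
  Read 'a': push. Stack: ba
  Read 'c': push. Stack: bac
  Read 'd': push. Stack: bacd
  Read 'e': push. Stack: bacde
  Read 'c': push. Stack: bacdec
  Read 'b': push. Stack: bacdecb
  Read 'c': push. Stack: bacdecbc
  Read 'e': push. Stack: bacdecbce
Final stack: "bacdecbce" (length 9)

9


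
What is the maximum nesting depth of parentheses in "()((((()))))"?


Input: "()((((()))))"
Tracking depth:
  Position 0 '(': depth becomes 1
  Position 1 ')': depth becomes 0
  Position 2 '(': depth becomes 1
  Position 3 '(': depth becomes 2
  Position 4 '(': depth becomes 3
  Position 5 '(': depth becomes 4
  Position 6 '(': depth becomes 5
  Position 7 ')': depth becomes 4
  Position 8 ')': depth becomes 3
  Position 9 ')': depth becomes 2
  Position 10 ')': depth becomes 1
  Position 11 ')': depth becomes 0
Maximum depth reached: 5

5


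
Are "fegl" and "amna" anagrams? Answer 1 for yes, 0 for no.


Strings: "fegl", "amna"
Sorted first:  efgl
Sorted second: aamn
Differ at position 0: 'e' vs 'a' => not anagrams

0


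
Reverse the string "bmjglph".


Input: bmjglph
Reading characters right to left:
  Position 6: 'h'
  Position 5: 'p'
  Position 4: 'l'
  Position 3: 'g'
  Position 2: 'j'
  Position 1: 'm'
  Position 0: 'b'
Reversed: hplgjmb

hplgjmb


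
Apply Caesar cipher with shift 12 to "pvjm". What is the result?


Caesar cipher: shift "pvjm" by 12
  'p' (pos 15) + 12 = pos 1 = 'b'
  'v' (pos 21) + 12 = pos 7 = 'h'
  'j' (pos 9) + 12 = pos 21 = 'v'
  'm' (pos 12) + 12 = pos 24 = 'y'
Result: bhvy

bhvy


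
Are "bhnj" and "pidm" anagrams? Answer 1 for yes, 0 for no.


Strings: "bhnj", "pidm"
Sorted first:  bhjn
Sorted second: dimp
Differ at position 0: 'b' vs 'd' => not anagrams

0


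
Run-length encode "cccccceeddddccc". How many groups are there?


Input: cccccceeddddccc
Scanning for consecutive runs:
  Group 1: 'c' x 6 (positions 0-5)
  Group 2: 'e' x 2 (positions 6-7)
  Group 3: 'd' x 4 (positions 8-11)
  Group 4: 'c' x 3 (positions 12-14)
Total groups: 4

4


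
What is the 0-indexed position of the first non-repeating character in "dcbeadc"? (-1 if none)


Input: dcbeadc
Character frequencies:
  'a': 1
  'b': 1
  'c': 2
  'd': 2
  'e': 1
Scanning left to right for freq == 1:
  Position 0 ('d'): freq=2, skip
  Position 1 ('c'): freq=2, skip
  Position 2 ('b'): unique! => answer = 2

2


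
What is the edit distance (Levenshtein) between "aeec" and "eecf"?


Computing edit distance: "aeec" -> "eecf"
DP table:
           e    e    c    f
      0    1    2    3    4
  a   1    1    2    3    4
  e   2    1    1    2    3
  e   3    2    1    2    3
  c   4    3    2    1    2
Edit distance = dp[4][4] = 2

2


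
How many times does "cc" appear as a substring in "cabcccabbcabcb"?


Searching for "cc" in "cabcccabbcabcb"
Scanning each position:
  Position 0: "ca" => no
  Position 1: "ab" => no
  Position 2: "bc" => no
  Position 3: "cc" => MATCH
  Position 4: "cc" => MATCH
  Position 5: "ca" => no
  Position 6: "ab" => no
  Position 7: "bb" => no
  Position 8: "bc" => no
  Position 9: "ca" => no
  Position 10: "ab" => no
  Position 11: "bc" => no
  Position 12: "cb" => no
Total occurrences: 2

2


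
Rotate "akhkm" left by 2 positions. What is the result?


Input: "akhkm", rotate left by 2
First 2 characters: "ak"
Remaining characters: "hkm"
Concatenate remaining + first: "hkm" + "ak" = "hkmak"

hkmak


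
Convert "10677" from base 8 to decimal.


Input: "10677" in base 8
Positional expansion:
  Digit '1' (value 1) x 8^4 = 4096
  Digit '0' (value 0) x 8^3 = 0
  Digit '6' (value 6) x 8^2 = 384
  Digit '7' (value 7) x 8^1 = 56
  Digit '7' (value 7) x 8^0 = 7
Sum = 4543

4543


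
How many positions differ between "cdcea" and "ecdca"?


Comparing "cdcea" and "ecdca" position by position:
  Position 0: 'c' vs 'e' => DIFFER
  Position 1: 'd' vs 'c' => DIFFER
  Position 2: 'c' vs 'd' => DIFFER
  Position 3: 'e' vs 'c' => DIFFER
  Position 4: 'a' vs 'a' => same
Positions that differ: 4

4


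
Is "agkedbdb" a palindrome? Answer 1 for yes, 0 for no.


Input: agkedbdb
Reversed: bdbdekga
  Compare pos 0 ('a') with pos 7 ('b'): MISMATCH
  Compare pos 1 ('g') with pos 6 ('d'): MISMATCH
  Compare pos 2 ('k') with pos 5 ('b'): MISMATCH
  Compare pos 3 ('e') with pos 4 ('d'): MISMATCH
Result: not a palindrome

0


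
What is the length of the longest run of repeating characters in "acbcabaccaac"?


Input: "acbcabaccaac"
Scanning for longest run:
  Position 1 ('c'): new char, reset run to 1
  Position 2 ('b'): new char, reset run to 1
  Position 3 ('c'): new char, reset run to 1
  Position 4 ('a'): new char, reset run to 1
  Position 5 ('b'): new char, reset run to 1
  Position 6 ('a'): new char, reset run to 1
  Position 7 ('c'): new char, reset run to 1
  Position 8 ('c'): continues run of 'c', length=2
  Position 9 ('a'): new char, reset run to 1
  Position 10 ('a'): continues run of 'a', length=2
  Position 11 ('c'): new char, reset run to 1
Longest run: 'c' with length 2

2


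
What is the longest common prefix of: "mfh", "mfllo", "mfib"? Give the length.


Words: mfh, mfllo, mfib
  Position 0: all 'm' => match
  Position 1: all 'f' => match
  Position 2: ('h', 'l', 'i') => mismatch, stop
LCP = "mf" (length 2)

2


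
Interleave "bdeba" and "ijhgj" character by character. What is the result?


Interleaving "bdeba" and "ijhgj":
  Position 0: 'b' from first, 'i' from second => "bi"
  Position 1: 'd' from first, 'j' from second => "dj"
  Position 2: 'e' from first, 'h' from second => "eh"
  Position 3: 'b' from first, 'g' from second => "bg"
  Position 4: 'a' from first, 'j' from second => "aj"
Result: bidjehbgaj

bidjehbgaj


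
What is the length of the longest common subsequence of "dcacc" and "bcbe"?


LCS of "dcacc" and "bcbe"
DP table:
           b    c    b    e
      0    0    0    0    0
  d   0    0    0    0    0
  c   0    0    1    1    1
  a   0    0    1    1    1
  c   0    0    1    1    1
  c   0    0    1    1    1
LCS length = dp[5][4] = 1

1


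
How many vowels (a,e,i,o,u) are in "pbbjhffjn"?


Input: pbbjhffjn
Checking each character:
  'p' at position 0: consonant
  'b' at position 1: consonant
  'b' at position 2: consonant
  'j' at position 3: consonant
  'h' at position 4: consonant
  'f' at position 5: consonant
  'f' at position 6: consonant
  'j' at position 7: consonant
  'n' at position 8: consonant
Total vowels: 0

0


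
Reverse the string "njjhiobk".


Input: njjhiobk
Reading characters right to left:
  Position 7: 'k'
  Position 6: 'b'
  Position 5: 'o'
  Position 4: 'i'
  Position 3: 'h'
  Position 2: 'j'
  Position 1: 'j'
  Position 0: 'n'
Reversed: kboihjjn

kboihjjn


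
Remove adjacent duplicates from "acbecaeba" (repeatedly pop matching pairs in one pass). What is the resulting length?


Input: acbecaeba
Stack-based adjacent duplicate removal:
  Read 'a': push. Stack: a
  Read 'c': push. Stack: ac
  Read 'b': push. Stack: acb
  Read 'e': push. Stack: acbe
  Read 'c': push. Stack: acbec
  Read 'a': push. Stack: acbeca
  Read 'e': push. Stack: acbecae
  Read 'b': push. Stack: acbecaeb
  Read 'a': push. Stack: acbecaeba
Final stack: "acbecaeba" (length 9)

9


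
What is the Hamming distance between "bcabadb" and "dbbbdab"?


Comparing "bcabadb" and "dbbbdab" position by position:
  Position 0: 'b' vs 'd' => differ
  Position 1: 'c' vs 'b' => differ
  Position 2: 'a' vs 'b' => differ
  Position 3: 'b' vs 'b' => same
  Position 4: 'a' vs 'd' => differ
  Position 5: 'd' vs 'a' => differ
  Position 6: 'b' vs 'b' => same
Total differences (Hamming distance): 5

5


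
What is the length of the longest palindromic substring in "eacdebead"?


Input: "eacdebead"
Checking substrings for palindromes:
  [4:7] "ebe" (len 3) => palindrome
Longest palindromic substring: "ebe" with length 3

3


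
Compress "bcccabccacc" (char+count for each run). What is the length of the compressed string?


Input: bcccabccacc
Runs:
  'b' x 1 => "b1"
  'c' x 3 => "c3"
  'a' x 1 => "a1"
  'b' x 1 => "b1"
  'c' x 2 => "c2"
  'a' x 1 => "a1"
  'c' x 2 => "c2"
Compressed: "b1c3a1b1c2a1c2"
Compressed length: 14

14


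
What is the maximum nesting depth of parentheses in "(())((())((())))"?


Input: "(())((())((())))"
Tracking depth:
  Position 0 '(': depth becomes 1
  Position 1 '(': depth becomes 2
  Position 2 ')': depth becomes 1
  Position 3 ')': depth becomes 0
  Position 4 '(': depth becomes 1
  Position 5 '(': depth becomes 2
  Position 6 '(': depth becomes 3
  Position 7 ')': depth becomes 2
  Position 8 ')': depth becomes 1
  Position 9 '(': depth becomes 2
  Position 10 '(': depth becomes 3
  Position 11 '(': depth becomes 4
  Position 12 ')': depth becomes 3
  Position 13 ')': depth becomes 2
  Position 14 ')': depth becomes 1
  Position 15 ')': depth becomes 0
Maximum depth reached: 4

4


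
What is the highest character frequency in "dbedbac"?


Input: dbedbac
Character counts:
  'a': 1
  'b': 2
  'c': 1
  'd': 2
  'e': 1
Maximum frequency: 2

2


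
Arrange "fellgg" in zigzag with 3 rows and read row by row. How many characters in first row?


Zigzag "fellgg" into 3 rows:
Placing characters:
  'f' => row 0
  'e' => row 1
  'l' => row 2
  'l' => row 1
  'g' => row 0
  'g' => row 1
Rows:
  Row 0: "fg"
  Row 1: "elg"
  Row 2: "l"
First row length: 2

2


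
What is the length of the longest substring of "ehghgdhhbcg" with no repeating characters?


Input: "ehghgdhhbcg"
Sliding window (track last position of each char):
  Position 0 ('e'): window [0,0] length 1 -- new best
  Position 1 ('h'): window [0,1] length 2 -- new best
  Position 2 ('g'): window [0,2] length 3 -- new best
  Position 3 ('h'): repeat (last at 1), move window start to 2
  Position 3 ('h'): window [2,3] length 2
  Position 4 ('g'): repeat (last at 2), move window start to 3
  Position 4 ('g'): window [3,4] length 2
  Position 5 ('d'): window [3,5] length 3
  Position 6 ('h'): repeat (last at 3), move window start to 4
  Position 6 ('h'): window [4,6] length 3
  Position 7 ('h'): repeat (last at 6), move window start to 7
  Position 7 ('h'): window [7,7] length 1
  Position 8 ('b'): window [7,8] length 2
  Position 9 ('c'): window [7,9] length 3
  Position 10 ('g'): window [7,10] length 4 -- new best
Longest substring with no repeats: "hbcg" with length 4

4


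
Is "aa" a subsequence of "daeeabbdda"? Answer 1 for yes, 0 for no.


Check if "aa" is a subsequence of "daeeabbdda"
Greedy scan:
  Position 0 ('d'): no match needed
  Position 1 ('a'): matches sub[0] = 'a'
  Position 2 ('e'): no match needed
  Position 3 ('e'): no match needed
  Position 4 ('a'): matches sub[1] = 'a'
  Position 5 ('b'): no match needed
  Position 6 ('b'): no match needed
  Position 7 ('d'): no match needed
  Position 8 ('d'): no match needed
  Position 9 ('a'): no match needed
All 2 characters matched => is a subsequence

1


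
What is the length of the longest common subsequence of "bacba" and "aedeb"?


LCS of "bacba" and "aedeb"
DP table:
           a    e    d    e    b
      0    0    0    0    0    0
  b   0    0    0    0    0    1
  a   0    1    1    1    1    1
  c   0    1    1    1    1    1
  b   0    1    1    1    1    2
  a   0    1    1    1    1    2
LCS length = dp[5][5] = 2

2


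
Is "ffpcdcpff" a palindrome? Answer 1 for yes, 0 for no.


Input: ffpcdcpff
Reversed: ffpcdcpff
  Compare pos 0 ('f') with pos 8 ('f'): match
  Compare pos 1 ('f') with pos 7 ('f'): match
  Compare pos 2 ('p') with pos 6 ('p'): match
  Compare pos 3 ('c') with pos 5 ('c'): match
Result: palindrome

1


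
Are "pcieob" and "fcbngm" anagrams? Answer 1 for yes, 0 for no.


Strings: "pcieob", "fcbngm"
Sorted first:  bceiop
Sorted second: bcfgmn
Differ at position 2: 'e' vs 'f' => not anagrams

0


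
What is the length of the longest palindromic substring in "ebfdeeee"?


Input: "ebfdeeee"
Checking substrings for palindromes:
  [4:8] "eeee" (len 4) => palindrome
  [4:7] "eee" (len 3) => palindrome
  [5:8] "eee" (len 3) => palindrome
  [4:6] "ee" (len 2) => palindrome
  [5:7] "ee" (len 2) => palindrome
  [6:8] "ee" (len 2) => palindrome
Longest palindromic substring: "eeee" with length 4

4


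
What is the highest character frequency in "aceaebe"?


Input: aceaebe
Character counts:
  'a': 2
  'b': 1
  'c': 1
  'e': 3
Maximum frequency: 3

3


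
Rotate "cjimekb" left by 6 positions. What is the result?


Input: "cjimekb", rotate left by 6
First 6 characters: "cjimek"
Remaining characters: "b"
Concatenate remaining + first: "b" + "cjimek" = "bcjimek"

bcjimek


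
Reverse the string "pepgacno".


Input: pepgacno
Reading characters right to left:
  Position 7: 'o'
  Position 6: 'n'
  Position 5: 'c'
  Position 4: 'a'
  Position 3: 'g'
  Position 2: 'p'
  Position 1: 'e'
  Position 0: 'p'
Reversed: oncagpep

oncagpep


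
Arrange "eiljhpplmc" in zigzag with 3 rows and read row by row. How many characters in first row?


Zigzag "eiljhpplmc" into 3 rows:
Placing characters:
  'e' => row 0
  'i' => row 1
  'l' => row 2
  'j' => row 1
  'h' => row 0
  'p' => row 1
  'p' => row 2
  'l' => row 1
  'm' => row 0
  'c' => row 1
Rows:
  Row 0: "ehm"
  Row 1: "ijplc"
  Row 2: "lp"
First row length: 3

3


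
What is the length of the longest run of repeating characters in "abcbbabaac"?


Input: "abcbbabaac"
Scanning for longest run:
  Position 1 ('b'): new char, reset run to 1
  Position 2 ('c'): new char, reset run to 1
  Position 3 ('b'): new char, reset run to 1
  Position 4 ('b'): continues run of 'b', length=2
  Position 5 ('a'): new char, reset run to 1
  Position 6 ('b'): new char, reset run to 1
  Position 7 ('a'): new char, reset run to 1
  Position 8 ('a'): continues run of 'a', length=2
  Position 9 ('c'): new char, reset run to 1
Longest run: 'b' with length 2

2


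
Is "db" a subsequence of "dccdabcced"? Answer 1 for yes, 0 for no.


Check if "db" is a subsequence of "dccdabcced"
Greedy scan:
  Position 0 ('d'): matches sub[0] = 'd'
  Position 1 ('c'): no match needed
  Position 2 ('c'): no match needed
  Position 3 ('d'): no match needed
  Position 4 ('a'): no match needed
  Position 5 ('b'): matches sub[1] = 'b'
  Position 6 ('c'): no match needed
  Position 7 ('c'): no match needed
  Position 8 ('e'): no match needed
  Position 9 ('d'): no match needed
All 2 characters matched => is a subsequence

1


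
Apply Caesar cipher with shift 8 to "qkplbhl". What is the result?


Caesar cipher: shift "qkplbhl" by 8
  'q' (pos 16) + 8 = pos 24 = 'y'
  'k' (pos 10) + 8 = pos 18 = 's'
  'p' (pos 15) + 8 = pos 23 = 'x'
  'l' (pos 11) + 8 = pos 19 = 't'
  'b' (pos 1) + 8 = pos 9 = 'j'
  'h' (pos 7) + 8 = pos 15 = 'p'
  'l' (pos 11) + 8 = pos 19 = 't'
Result: ysxtjpt

ysxtjpt


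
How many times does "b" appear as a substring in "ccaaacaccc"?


Searching for "b" in "ccaaacaccc"
Scanning each position:
  Position 0: "c" => no
  Position 1: "c" => no
  Position 2: "a" => no
  Position 3: "a" => no
  Position 4: "a" => no
  Position 5: "c" => no
  Position 6: "a" => no
  Position 7: "c" => no
  Position 8: "c" => no
  Position 9: "c" => no
Total occurrences: 0

0


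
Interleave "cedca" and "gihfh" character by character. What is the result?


Interleaving "cedca" and "gihfh":
  Position 0: 'c' from first, 'g' from second => "cg"
  Position 1: 'e' from first, 'i' from second => "ei"
  Position 2: 'd' from first, 'h' from second => "dh"
  Position 3: 'c' from first, 'f' from second => "cf"
  Position 4: 'a' from first, 'h' from second => "ah"
Result: cgeidhcfah

cgeidhcfah


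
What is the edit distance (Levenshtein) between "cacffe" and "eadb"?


Computing edit distance: "cacffe" -> "eadb"
DP table:
           e    a    d    b
      0    1    2    3    4
  c   1    1    2    3    4
  a   2    2    1    2    3
  c   3    3    2    2    3
  f   4    4    3    3    3
  f   5    5    4    4    4
  e   6    5    5    5    5
Edit distance = dp[6][4] = 5

5


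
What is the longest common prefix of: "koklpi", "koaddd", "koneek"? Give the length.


Words: koklpi, koaddd, koneek
  Position 0: all 'k' => match
  Position 1: all 'o' => match
  Position 2: ('k', 'a', 'n') => mismatch, stop
LCP = "ko" (length 2)

2


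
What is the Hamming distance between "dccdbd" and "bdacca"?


Comparing "dccdbd" and "bdacca" position by position:
  Position 0: 'd' vs 'b' => differ
  Position 1: 'c' vs 'd' => differ
  Position 2: 'c' vs 'a' => differ
  Position 3: 'd' vs 'c' => differ
  Position 4: 'b' vs 'c' => differ
  Position 5: 'd' vs 'a' => differ
Total differences (Hamming distance): 6

6


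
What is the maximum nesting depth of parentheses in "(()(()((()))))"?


Input: "(()(()((()))))"
Tracking depth:
  Position 0 '(': depth becomes 1
  Position 1 '(': depth becomes 2
  Position 2 ')': depth becomes 1
  Position 3 '(': depth becomes 2
  Position 4 '(': depth becomes 3
  Position 5 ')': depth becomes 2
  Position 6 '(': depth becomes 3
  Position 7 '(': depth becomes 4
  Position 8 '(': depth becomes 5
  Position 9 ')': depth becomes 4
  Position 10 ')': depth becomes 3
  Position 11 ')': depth becomes 2
  Position 12 ')': depth becomes 1
  Position 13 ')': depth becomes 0
Maximum depth reached: 5

5


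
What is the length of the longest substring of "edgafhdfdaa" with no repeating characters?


Input: "edgafhdfdaa"
Sliding window (track last position of each char):
  Position 0 ('e'): window [0,0] length 1 -- new best
  Position 1 ('d'): window [0,1] length 2 -- new best
  Position 2 ('g'): window [0,2] length 3 -- new best
  Position 3 ('a'): window [0,3] length 4 -- new best
  Position 4 ('f'): window [0,4] length 5 -- new best
  Position 5 ('h'): window [0,5] length 6 -- new best
  Position 6 ('d'): repeat (last at 1), move window start to 2
  Position 6 ('d'): window [2,6] length 5
  Position 7 ('f'): repeat (last at 4), move window start to 5
  Position 7 ('f'): window [5,7] length 3
  Position 8 ('d'): repeat (last at 6), move window start to 7
  Position 8 ('d'): window [7,8] length 2
  Position 9 ('a'): window [7,9] length 3
  Position 10 ('a'): repeat (last at 9), move window start to 10
  Position 10 ('a'): window [10,10] length 1
Longest substring with no repeats: "edgafh" with length 6

6


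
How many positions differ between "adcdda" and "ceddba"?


Comparing "adcdda" and "ceddba" position by position:
  Position 0: 'a' vs 'c' => DIFFER
  Position 1: 'd' vs 'e' => DIFFER
  Position 2: 'c' vs 'd' => DIFFER
  Position 3: 'd' vs 'd' => same
  Position 4: 'd' vs 'b' => DIFFER
  Position 5: 'a' vs 'a' => same
Positions that differ: 4

4


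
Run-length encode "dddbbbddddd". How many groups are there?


Input: dddbbbddddd
Scanning for consecutive runs:
  Group 1: 'd' x 3 (positions 0-2)
  Group 2: 'b' x 3 (positions 3-5)
  Group 3: 'd' x 5 (positions 6-10)
Total groups: 3

3


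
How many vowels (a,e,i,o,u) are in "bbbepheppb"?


Input: bbbepheppb
Checking each character:
  'b' at position 0: consonant
  'b' at position 1: consonant
  'b' at position 2: consonant
  'e' at position 3: vowel (running total: 1)
  'p' at position 4: consonant
  'h' at position 5: consonant
  'e' at position 6: vowel (running total: 2)
  'p' at position 7: consonant
  'p' at position 8: consonant
  'b' at position 9: consonant
Total vowels: 2

2


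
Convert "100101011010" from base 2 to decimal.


Input: "100101011010" in base 2
Positional expansion:
  Digit '1' (value 1) x 2^11 = 2048
  Digit '0' (value 0) x 2^10 = 0
  Digit '0' (value 0) x 2^9 = 0
  Digit '1' (value 1) x 2^8 = 256
  Digit '0' (value 0) x 2^7 = 0
  Digit '1' (value 1) x 2^6 = 64
  Digit '0' (value 0) x 2^5 = 0
  Digit '1' (value 1) x 2^4 = 16
  Digit '1' (value 1) x 2^3 = 8
  Digit '0' (value 0) x 2^2 = 0
  Digit '1' (value 1) x 2^1 = 2
  Digit '0' (value 0) x 2^0 = 0
Sum = 2394

2394


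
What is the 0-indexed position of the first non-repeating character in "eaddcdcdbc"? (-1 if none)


Input: eaddcdcdbc
Character frequencies:
  'a': 1
  'b': 1
  'c': 3
  'd': 4
  'e': 1
Scanning left to right for freq == 1:
  Position 0 ('e'): unique! => answer = 0

0


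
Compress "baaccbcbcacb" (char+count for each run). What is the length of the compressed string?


Input: baaccbcbcacb
Runs:
  'b' x 1 => "b1"
  'a' x 2 => "a2"
  'c' x 2 => "c2"
  'b' x 1 => "b1"
  'c' x 1 => "c1"
  'b' x 1 => "b1"
  'c' x 1 => "c1"
  'a' x 1 => "a1"
  'c' x 1 => "c1"
  'b' x 1 => "b1"
Compressed: "b1a2c2b1c1b1c1a1c1b1"
Compressed length: 20

20


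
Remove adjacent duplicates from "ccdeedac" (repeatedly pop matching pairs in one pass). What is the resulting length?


Input: ccdeedac
Stack-based adjacent duplicate removal:
  Read 'c': push. Stack: c
  Read 'c': matches stack top 'c' => pop. Stack: (empty)
  Read 'd': push. Stack: d
  Read 'e': push. Stack: de
  Read 'e': matches stack top 'e' => pop. Stack: d
  Read 'd': matches stack top 'd' => pop. Stack: (empty)
  Read 'a': push. Stack: a
  Read 'c': push. Stack: ac
Final stack: "ac" (length 2)

2


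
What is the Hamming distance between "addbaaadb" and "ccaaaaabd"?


Comparing "addbaaadb" and "ccaaaaabd" position by position:
  Position 0: 'a' vs 'c' => differ
  Position 1: 'd' vs 'c' => differ
  Position 2: 'd' vs 'a' => differ
  Position 3: 'b' vs 'a' => differ
  Position 4: 'a' vs 'a' => same
  Position 5: 'a' vs 'a' => same
  Position 6: 'a' vs 'a' => same
  Position 7: 'd' vs 'b' => differ
  Position 8: 'b' vs 'd' => differ
Total differences (Hamming distance): 6

6


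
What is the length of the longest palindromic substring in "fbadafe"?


Input: "fbadafe"
Checking substrings for palindromes:
  [2:5] "ada" (len 3) => palindrome
Longest palindromic substring: "ada" with length 3

3


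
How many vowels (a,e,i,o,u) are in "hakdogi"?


Input: hakdogi
Checking each character:
  'h' at position 0: consonant
  'a' at position 1: vowel (running total: 1)
  'k' at position 2: consonant
  'd' at position 3: consonant
  'o' at position 4: vowel (running total: 2)
  'g' at position 5: consonant
  'i' at position 6: vowel (running total: 3)
Total vowels: 3

3


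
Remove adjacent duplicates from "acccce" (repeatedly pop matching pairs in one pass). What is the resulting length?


Input: acccce
Stack-based adjacent duplicate removal:
  Read 'a': push. Stack: a
  Read 'c': push. Stack: ac
  Read 'c': matches stack top 'c' => pop. Stack: a
  Read 'c': push. Stack: ac
  Read 'c': matches stack top 'c' => pop. Stack: a
  Read 'e': push. Stack: ae
Final stack: "ae" (length 2)

2


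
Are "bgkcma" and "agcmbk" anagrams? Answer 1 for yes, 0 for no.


Strings: "bgkcma", "agcmbk"
Sorted first:  abcgkm
Sorted second: abcgkm
Sorted forms match => anagrams

1


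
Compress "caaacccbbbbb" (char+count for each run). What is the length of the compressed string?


Input: caaacccbbbbb
Runs:
  'c' x 1 => "c1"
  'a' x 3 => "a3"
  'c' x 3 => "c3"
  'b' x 5 => "b5"
Compressed: "c1a3c3b5"
Compressed length: 8

8


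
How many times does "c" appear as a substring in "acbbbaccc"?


Searching for "c" in "acbbbaccc"
Scanning each position:
  Position 0: "a" => no
  Position 1: "c" => MATCH
  Position 2: "b" => no
  Position 3: "b" => no
  Position 4: "b" => no
  Position 5: "a" => no
  Position 6: "c" => MATCH
  Position 7: "c" => MATCH
  Position 8: "c" => MATCH
Total occurrences: 4

4


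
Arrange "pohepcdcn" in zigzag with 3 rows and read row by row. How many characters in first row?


Zigzag "pohepcdcn" into 3 rows:
Placing characters:
  'p' => row 0
  'o' => row 1
  'h' => row 2
  'e' => row 1
  'p' => row 0
  'c' => row 1
  'd' => row 2
  'c' => row 1
  'n' => row 0
Rows:
  Row 0: "ppn"
  Row 1: "oecc"
  Row 2: "hd"
First row length: 3

3


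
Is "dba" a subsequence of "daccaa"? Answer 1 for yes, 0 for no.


Check if "dba" is a subsequence of "daccaa"
Greedy scan:
  Position 0 ('d'): matches sub[0] = 'd'
  Position 1 ('a'): no match needed
  Position 2 ('c'): no match needed
  Position 3 ('c'): no match needed
  Position 4 ('a'): no match needed
  Position 5 ('a'): no match needed
Only matched 1/3 characters => not a subsequence

0


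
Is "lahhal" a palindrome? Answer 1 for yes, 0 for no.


Input: lahhal
Reversed: lahhal
  Compare pos 0 ('l') with pos 5 ('l'): match
  Compare pos 1 ('a') with pos 4 ('a'): match
  Compare pos 2 ('h') with pos 3 ('h'): match
Result: palindrome

1


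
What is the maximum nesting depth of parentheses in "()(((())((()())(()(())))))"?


Input: "()(((())((()())(()(())))))"
Tracking depth:
  Position 0 '(': depth becomes 1
  Position 1 ')': depth becomes 0
  Position 2 '(': depth becomes 1
  Position 3 '(': depth becomes 2
  Position 4 '(': depth becomes 3
  Position 5 '(': depth becomes 4
  Position 6 ')': depth becomes 3
  Position 7 ')': depth becomes 2
  Position 8 '(': depth becomes 3
  Position 9 '(': depth becomes 4
  Position 10 '(': depth becomes 5
  Position 11 ')': depth becomes 4
  Position 12 '(': depth becomes 5
  Position 13 ')': depth becomes 4
  Position 14 ')': depth becomes 3
  Position 15 '(': depth becomes 4
  Position 16 '(': depth becomes 5
  Position 17 ')': depth becomes 4
  Position 18 '(': depth becomes 5
  Position 19 '(': depth becomes 6
  Position 20 ')': depth becomes 5
  Position 21 ')': depth becomes 4
  Position 22 ')': depth becomes 3
  Position 23 ')': depth becomes 2
  Position 24 ')': depth becomes 1
  Position 25 ')': depth becomes 0
Maximum depth reached: 6

6


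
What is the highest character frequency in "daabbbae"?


Input: daabbbae
Character counts:
  'a': 3
  'b': 3
  'd': 1
  'e': 1
Maximum frequency: 3

3


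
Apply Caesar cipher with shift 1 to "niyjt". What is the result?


Caesar cipher: shift "niyjt" by 1
  'n' (pos 13) + 1 = pos 14 = 'o'
  'i' (pos 8) + 1 = pos 9 = 'j'
  'y' (pos 24) + 1 = pos 25 = 'z'
  'j' (pos 9) + 1 = pos 10 = 'k'
  't' (pos 19) + 1 = pos 20 = 'u'
Result: ojzku

ojzku


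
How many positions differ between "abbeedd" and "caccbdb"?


Comparing "abbeedd" and "caccbdb" position by position:
  Position 0: 'a' vs 'c' => DIFFER
  Position 1: 'b' vs 'a' => DIFFER
  Position 2: 'b' vs 'c' => DIFFER
  Position 3: 'e' vs 'c' => DIFFER
  Position 4: 'e' vs 'b' => DIFFER
  Position 5: 'd' vs 'd' => same
  Position 6: 'd' vs 'b' => DIFFER
Positions that differ: 6

6


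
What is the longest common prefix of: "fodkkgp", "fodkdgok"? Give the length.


Words: fodkkgp, fodkdgok
  Position 0: all 'f' => match
  Position 1: all 'o' => match
  Position 2: all 'd' => match
  Position 3: all 'k' => match
  Position 4: ('k', 'd') => mismatch, stop
LCP = "fodk" (length 4)

4


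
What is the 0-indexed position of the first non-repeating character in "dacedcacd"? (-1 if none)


Input: dacedcacd
Character frequencies:
  'a': 2
  'c': 3
  'd': 3
  'e': 1
Scanning left to right for freq == 1:
  Position 0 ('d'): freq=3, skip
  Position 1 ('a'): freq=2, skip
  Position 2 ('c'): freq=3, skip
  Position 3 ('e'): unique! => answer = 3

3


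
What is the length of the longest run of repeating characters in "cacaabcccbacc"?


Input: "cacaabcccbacc"
Scanning for longest run:
  Position 1 ('a'): new char, reset run to 1
  Position 2 ('c'): new char, reset run to 1
  Position 3 ('a'): new char, reset run to 1
  Position 4 ('a'): continues run of 'a', length=2
  Position 5 ('b'): new char, reset run to 1
  Position 6 ('c'): new char, reset run to 1
  Position 7 ('c'): continues run of 'c', length=2
  Position 8 ('c'): continues run of 'c', length=3
  Position 9 ('b'): new char, reset run to 1
  Position 10 ('a'): new char, reset run to 1
  Position 11 ('c'): new char, reset run to 1
  Position 12 ('c'): continues run of 'c', length=2
Longest run: 'c' with length 3

3


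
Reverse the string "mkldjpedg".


Input: mkldjpedg
Reading characters right to left:
  Position 8: 'g'
  Position 7: 'd'
  Position 6: 'e'
  Position 5: 'p'
  Position 4: 'j'
  Position 3: 'd'
  Position 2: 'l'
  Position 1: 'k'
  Position 0: 'm'
Reversed: gdepjdlkm

gdepjdlkm


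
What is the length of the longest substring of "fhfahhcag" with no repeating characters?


Input: "fhfahhcag"
Sliding window (track last position of each char):
  Position 0 ('f'): window [0,0] length 1 -- new best
  Position 1 ('h'): window [0,1] length 2 -- new best
  Position 2 ('f'): repeat (last at 0), move window start to 1
  Position 2 ('f'): window [1,2] length 2
  Position 3 ('a'): window [1,3] length 3 -- new best
  Position 4 ('h'): repeat (last at 1), move window start to 2
  Position 4 ('h'): window [2,4] length 3
  Position 5 ('h'): repeat (last at 4), move window start to 5
  Position 5 ('h'): window [5,5] length 1
  Position 6 ('c'): window [5,6] length 2
  Position 7 ('a'): window [5,7] length 3
  Position 8 ('g'): window [5,8] length 4 -- new best
Longest substring with no repeats: "hcag" with length 4

4


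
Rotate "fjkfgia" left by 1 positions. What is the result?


Input: "fjkfgia", rotate left by 1
First 1 characters: "f"
Remaining characters: "jkfgia"
Concatenate remaining + first: "jkfgia" + "f" = "jkfgiaf"

jkfgiaf


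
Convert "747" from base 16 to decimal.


Input: "747" in base 16
Positional expansion:
  Digit '7' (value 7) x 16^2 = 1792
  Digit '4' (value 4) x 16^1 = 64
  Digit '7' (value 7) x 16^0 = 7
Sum = 1863

1863


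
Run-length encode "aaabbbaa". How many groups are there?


Input: aaabbbaa
Scanning for consecutive runs:
  Group 1: 'a' x 3 (positions 0-2)
  Group 2: 'b' x 3 (positions 3-5)
  Group 3: 'a' x 2 (positions 6-7)
Total groups: 3

3


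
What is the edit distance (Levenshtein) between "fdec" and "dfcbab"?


Computing edit distance: "fdec" -> "dfcbab"
DP table:
           d    f    c    b    a    b
      0    1    2    3    4    5    6
  f   1    1    1    2    3    4    5
  d   2    1    2    2    3    4    5
  e   3    2    2    3    3    4    5
  c   4    3    3    2    3    4    5
Edit distance = dp[4][6] = 5

5


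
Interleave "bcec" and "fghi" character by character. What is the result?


Interleaving "bcec" and "fghi":
  Position 0: 'b' from first, 'f' from second => "bf"
  Position 1: 'c' from first, 'g' from second => "cg"
  Position 2: 'e' from first, 'h' from second => "eh"
  Position 3: 'c' from first, 'i' from second => "ci"
Result: bfcgehci

bfcgehci


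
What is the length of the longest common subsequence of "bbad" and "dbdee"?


LCS of "bbad" and "dbdee"
DP table:
           d    b    d    e    e
      0    0    0    0    0    0
  b   0    0    1    1    1    1
  b   0    0    1    1    1    1
  a   0    0    1    1    1    1
  d   0    1    1    2    2    2
LCS length = dp[4][5] = 2

2


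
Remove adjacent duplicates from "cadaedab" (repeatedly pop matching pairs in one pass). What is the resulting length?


Input: cadaedab
Stack-based adjacent duplicate removal:
  Read 'c': push. Stack: c
  Read 'a': push. Stack: ca
  Read 'd': push. Stack: cad
  Read 'a': push. Stack: cada
  Read 'e': push. Stack: cadae
  Read 'd': push. Stack: cadaed
  Read 'a': push. Stack: cadaeda
  Read 'b': push. Stack: cadaedab
Final stack: "cadaedab" (length 8)

8


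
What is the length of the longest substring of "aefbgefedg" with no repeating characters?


Input: "aefbgefedg"
Sliding window (track last position of each char):
  Position 0 ('a'): window [0,0] length 1 -- new best
  Position 1 ('e'): window [0,1] length 2 -- new best
  Position 2 ('f'): window [0,2] length 3 -- new best
  Position 3 ('b'): window [0,3] length 4 -- new best
  Position 4 ('g'): window [0,4] length 5 -- new best
  Position 5 ('e'): repeat (last at 1), move window start to 2
  Position 5 ('e'): window [2,5] length 4
  Position 6 ('f'): repeat (last at 2), move window start to 3
  Position 6 ('f'): window [3,6] length 4
  Position 7 ('e'): repeat (last at 5), move window start to 6
  Position 7 ('e'): window [6,7] length 2
  Position 8 ('d'): window [6,8] length 3
  Position 9 ('g'): window [6,9] length 4
Longest substring with no repeats: "aefbg" with length 5

5


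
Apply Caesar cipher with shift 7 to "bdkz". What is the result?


Caesar cipher: shift "bdkz" by 7
  'b' (pos 1) + 7 = pos 8 = 'i'
  'd' (pos 3) + 7 = pos 10 = 'k'
  'k' (pos 10) + 7 = pos 17 = 'r'
  'z' (pos 25) + 7 = pos 6 = 'g'
Result: ikrg

ikrg


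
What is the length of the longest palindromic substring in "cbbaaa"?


Input: "cbbaaa"
Checking substrings for palindromes:
  [3:6] "aaa" (len 3) => palindrome
  [1:3] "bb" (len 2) => palindrome
  [3:5] "aa" (len 2) => palindrome
  [4:6] "aa" (len 2) => palindrome
Longest palindromic substring: "aaa" with length 3

3


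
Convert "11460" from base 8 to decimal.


Input: "11460" in base 8
Positional expansion:
  Digit '1' (value 1) x 8^4 = 4096
  Digit '1' (value 1) x 8^3 = 512
  Digit '4' (value 4) x 8^2 = 256
  Digit '6' (value 6) x 8^1 = 48
  Digit '0' (value 0) x 8^0 = 0
Sum = 4912

4912


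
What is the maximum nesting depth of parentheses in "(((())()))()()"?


Input: "(((())()))()()"
Tracking depth:
  Position 0 '(': depth becomes 1
  Position 1 '(': depth becomes 2
  Position 2 '(': depth becomes 3
  Position 3 '(': depth becomes 4
  Position 4 ')': depth becomes 3
  Position 5 ')': depth becomes 2
  Position 6 '(': depth becomes 3
  Position 7 ')': depth becomes 2
  Position 8 ')': depth becomes 1
  Position 9 ')': depth becomes 0
  Position 10 '(': depth becomes 1
  Position 11 ')': depth becomes 0
  Position 12 '(': depth becomes 1
  Position 13 ')': depth becomes 0
Maximum depth reached: 4

4


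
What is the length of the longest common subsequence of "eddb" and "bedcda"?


LCS of "eddb" and "bedcda"
DP table:
           b    e    d    c    d    a
      0    0    0    0    0    0    0
  e   0    0    1    1    1    1    1
  d   0    0    1    2    2    2    2
  d   0    0    1    2    2    3    3
  b   0    1    1    2    2    3    3
LCS length = dp[4][6] = 3

3


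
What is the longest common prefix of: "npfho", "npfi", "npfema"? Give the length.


Words: npfho, npfi, npfema
  Position 0: all 'n' => match
  Position 1: all 'p' => match
  Position 2: all 'f' => match
  Position 3: ('h', 'i', 'e') => mismatch, stop
LCP = "npf" (length 3)

3


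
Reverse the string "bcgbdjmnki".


Input: bcgbdjmnki
Reading characters right to left:
  Position 9: 'i'
  Position 8: 'k'
  Position 7: 'n'
  Position 6: 'm'
  Position 5: 'j'
  Position 4: 'd'
  Position 3: 'b'
  Position 2: 'g'
  Position 1: 'c'
  Position 0: 'b'
Reversed: iknmjdbgcb

iknmjdbgcb


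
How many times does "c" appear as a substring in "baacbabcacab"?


Searching for "c" in "baacbabcacab"
Scanning each position:
  Position 0: "b" => no
  Position 1: "a" => no
  Position 2: "a" => no
  Position 3: "c" => MATCH
  Position 4: "b" => no
  Position 5: "a" => no
  Position 6: "b" => no
  Position 7: "c" => MATCH
  Position 8: "a" => no
  Position 9: "c" => MATCH
  Position 10: "a" => no
  Position 11: "b" => no
Total occurrences: 3

3


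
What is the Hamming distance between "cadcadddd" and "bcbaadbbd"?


Comparing "cadcadddd" and "bcbaadbbd" position by position:
  Position 0: 'c' vs 'b' => differ
  Position 1: 'a' vs 'c' => differ
  Position 2: 'd' vs 'b' => differ
  Position 3: 'c' vs 'a' => differ
  Position 4: 'a' vs 'a' => same
  Position 5: 'd' vs 'd' => same
  Position 6: 'd' vs 'b' => differ
  Position 7: 'd' vs 'b' => differ
  Position 8: 'd' vs 'd' => same
Total differences (Hamming distance): 6

6


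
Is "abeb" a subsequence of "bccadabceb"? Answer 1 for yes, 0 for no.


Check if "abeb" is a subsequence of "bccadabceb"
Greedy scan:
  Position 0 ('b'): no match needed
  Position 1 ('c'): no match needed
  Position 2 ('c'): no match needed
  Position 3 ('a'): matches sub[0] = 'a'
  Position 4 ('d'): no match needed
  Position 5 ('a'): no match needed
  Position 6 ('b'): matches sub[1] = 'b'
  Position 7 ('c'): no match needed
  Position 8 ('e'): matches sub[2] = 'e'
  Position 9 ('b'): matches sub[3] = 'b'
All 4 characters matched => is a subsequence

1


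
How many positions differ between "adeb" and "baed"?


Comparing "adeb" and "baed" position by position:
  Position 0: 'a' vs 'b' => DIFFER
  Position 1: 'd' vs 'a' => DIFFER
  Position 2: 'e' vs 'e' => same
  Position 3: 'b' vs 'd' => DIFFER
Positions that differ: 3

3


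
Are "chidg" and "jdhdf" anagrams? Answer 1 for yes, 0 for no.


Strings: "chidg", "jdhdf"
Sorted first:  cdghi
Sorted second: ddfhj
Differ at position 0: 'c' vs 'd' => not anagrams

0


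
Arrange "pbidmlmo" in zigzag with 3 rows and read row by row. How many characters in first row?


Zigzag "pbidmlmo" into 3 rows:
Placing characters:
  'p' => row 0
  'b' => row 1
  'i' => row 2
  'd' => row 1
  'm' => row 0
  'l' => row 1
  'm' => row 2
  'o' => row 1
Rows:
  Row 0: "pm"
  Row 1: "bdlo"
  Row 2: "im"
First row length: 2

2
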